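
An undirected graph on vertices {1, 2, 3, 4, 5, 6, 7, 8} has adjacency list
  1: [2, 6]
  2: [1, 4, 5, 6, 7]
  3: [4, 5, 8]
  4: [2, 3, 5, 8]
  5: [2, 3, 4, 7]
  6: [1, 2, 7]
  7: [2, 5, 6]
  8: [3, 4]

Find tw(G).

A width-2 tree decomposition is:
Bags: B1 = {2, 4, 5}  B2 = {2, 5, 7}  B3 = {3, 4, 5}  B4 = {2, 6, 7}  B5 = {1, 2, 6}  B6 = {3, 4, 8}
Tree: B1–B2, B1–B3, B2–B4, B4–B5, B3–B6
Every bag has size at most 3, so the width is 3 − 1 = 2 and tw(G) ≤ 2. On the other hand G contains the 3-clique {3, 4, 8}. A clique must lie in a single bag of any decomposition, so no decomposition can have width below 2. Therefore the treewidth is 2.

2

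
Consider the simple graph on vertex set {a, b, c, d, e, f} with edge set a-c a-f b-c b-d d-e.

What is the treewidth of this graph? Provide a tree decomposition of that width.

Treewidth 1.
One such decomposition:
Bags: B1 = {d, e}  B2 = {b, d}  B3 = {b, c}  B4 = {a, c}  B5 = {a, f}
Tree: B1–B2, B2–B3, B3–B4, B4–B5

Every bag has size at most 2, so the width is 2 − 1 = 1 and tw(G) ≤ 1. Since G has at least one edge (e.g. e–d), it is not an edgeless graph, so tw(G) ≥ 1. Combining the bounds, tw(G) = 1.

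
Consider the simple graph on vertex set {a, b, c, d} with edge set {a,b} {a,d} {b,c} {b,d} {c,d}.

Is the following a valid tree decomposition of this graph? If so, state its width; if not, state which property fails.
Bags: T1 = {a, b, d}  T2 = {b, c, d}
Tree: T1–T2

Vertex coverage: the bags together contain {a, b, c, d}, the full vertex set. Edge coverage: each edge of G has both endpoints in at least one bag. Running intersection: for every vertex, the bags containing it form a connected subtree. All three properties hold, so this is a valid tree decomposition of width max|bag| − 1 = 2, and hence tw(G) ≤ 2.

Yes; width 2.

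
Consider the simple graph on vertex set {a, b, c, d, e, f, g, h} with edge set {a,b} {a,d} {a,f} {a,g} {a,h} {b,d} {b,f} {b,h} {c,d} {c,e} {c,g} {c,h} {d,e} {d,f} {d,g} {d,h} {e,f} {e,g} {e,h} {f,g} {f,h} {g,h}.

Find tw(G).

A width-4 tree decomposition is:
Bags: B1 = {a, d, f, g, h}  B2 = {d, e, f, g, h}  B3 = {c, d, e, g, h}  B4 = {a, b, d, f, h}
Tree: B1–B2, B2–B3, B1–B4
Every bag has size at most 5, so the width is 5 − 1 = 4 and tw(G) ≤ 4. For the lower bound, the 5 vertices {c, d, e, g, h} are pairwise adjacent, and any tree decomposition puts a clique entirely inside one bag — forcing width ≥ 4. Hence tw(G) = 4 exactly.

4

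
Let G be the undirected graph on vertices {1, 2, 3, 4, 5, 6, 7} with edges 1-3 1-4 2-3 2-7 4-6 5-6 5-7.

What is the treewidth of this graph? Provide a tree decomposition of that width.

The largest bag has 3 vertices, giving width 2; this decomposition certifies tw(G) ≤ 2. Since 5–7–2–3–1–4–6–5 is a cycle in G, G is not acyclic. Forests are exactly the graphs of treewidth ≤ 1, so tw(G) ≥ 2. Therefore the treewidth is 2.

Treewidth 2.
Bags: B1 = {2, 5, 7}  B2 = {2, 3, 5}  B3 = {1, 3, 5}  B4 = {1, 4, 5}  B5 = {4, 5, 6}
Tree: B1–B2, B2–B3, B3–B4, B4–B5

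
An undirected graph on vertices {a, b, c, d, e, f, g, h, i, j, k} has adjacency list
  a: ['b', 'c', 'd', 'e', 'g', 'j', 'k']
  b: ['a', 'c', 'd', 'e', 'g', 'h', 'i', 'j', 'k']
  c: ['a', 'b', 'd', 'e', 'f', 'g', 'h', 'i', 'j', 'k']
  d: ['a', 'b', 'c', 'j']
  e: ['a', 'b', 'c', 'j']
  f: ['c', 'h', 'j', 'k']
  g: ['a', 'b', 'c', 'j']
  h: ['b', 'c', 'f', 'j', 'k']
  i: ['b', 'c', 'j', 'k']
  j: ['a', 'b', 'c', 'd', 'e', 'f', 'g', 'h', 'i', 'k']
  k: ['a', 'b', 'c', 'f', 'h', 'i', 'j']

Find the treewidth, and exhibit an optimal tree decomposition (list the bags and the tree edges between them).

The largest bag has 5 vertices, giving width 4; this decomposition certifies tw(G) ≤ 4. On the other hand G contains the 5-clique {c, f, h, j, k}. A clique must lie in a single bag of any decomposition, so no decomposition can have width below 4. Combining the bounds, tw(G) = 4.

Treewidth 4.
One optimal decomposition is:
Bags: B1 = {a, b, c, g, j}  B2 = {a, b, c, j, k}  B3 = {b, c, h, j, k}  B4 = {a, b, c, e, j}  B5 = {b, c, i, j, k}  B6 = {a, b, c, d, j}  B7 = {c, f, h, j, k}
Tree: B1–B2, B2–B3, B2–B4, B3–B5, B4–B6, B3–B7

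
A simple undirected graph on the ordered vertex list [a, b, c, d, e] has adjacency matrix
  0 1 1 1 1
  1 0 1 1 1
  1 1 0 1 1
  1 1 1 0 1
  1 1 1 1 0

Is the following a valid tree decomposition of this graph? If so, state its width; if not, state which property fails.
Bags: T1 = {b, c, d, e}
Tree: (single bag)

A tree decomposition must satisfy three properties: every vertex lies in some bag; for every edge, both endpoints lie together in some bag; and for every vertex, the bags containing it form a connected subtree. Here vertex a appears in no bag, so the decomposition is invalid.

No — vertex a appears in no bag.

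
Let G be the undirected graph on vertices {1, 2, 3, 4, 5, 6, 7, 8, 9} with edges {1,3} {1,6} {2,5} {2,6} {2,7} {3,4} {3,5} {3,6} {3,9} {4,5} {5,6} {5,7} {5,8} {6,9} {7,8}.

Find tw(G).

2

A width-2 tree decomposition is:
Bags: B1 = {2, 5, 6}  B2 = {2, 5, 7}  B3 = {3, 5, 6}  B4 = {3, 4, 5}  B5 = {1, 3, 6}  B6 = {5, 7, 8}  B7 = {3, 6, 9}
Tree: B1–B2, B1–B3, B3–B4, B3–B5, B2–B6, B3–B7
Every bag has size at most 3, so the width is 3 − 1 = 2 and tw(G) ≤ 2. On the other hand G contains the 3-clique {1, 3, 6}. A clique must lie in a single bag of any decomposition, so no decomposition can have width below 2. The upper and lower bounds meet at 2, so that is the treewidth.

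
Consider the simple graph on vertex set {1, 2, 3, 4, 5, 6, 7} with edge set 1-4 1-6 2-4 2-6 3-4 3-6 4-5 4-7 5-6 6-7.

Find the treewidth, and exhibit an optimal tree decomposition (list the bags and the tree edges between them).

The largest bag has 3 vertices, giving width 2; this decomposition certifies tw(G) ≤ 2. For the lower bound, G contains the cycle 6–7–4–1–6, so G is not a forest; only forests have treewidth ≤ 1, hence tw(G) ≥ 2. Combining the bounds, tw(G) = 2.

Treewidth 2.
Bags: B1 = {4, 6, 7}  B2 = {1, 4, 6}  B3 = {2, 4, 6}  B4 = {4, 5, 6}  B5 = {3, 4, 6}
Tree: B1–B2, B2–B3, B3–B4, B4–B5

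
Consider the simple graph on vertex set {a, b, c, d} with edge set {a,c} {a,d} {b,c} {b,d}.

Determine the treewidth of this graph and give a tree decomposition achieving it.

Every bag has size at most 3, so the width is 3 − 1 = 2 and tw(G) ≤ 2. The edges c–b–d–a–c form a cycle, so G is not a tree and its treewidth is at least 2. The upper and lower bounds meet at 2, so that is the treewidth.

Treewidth 2.
One such decomposition:
Bags: B1 = {b, c, d}  B2 = {a, c, d}
Tree: B1–B2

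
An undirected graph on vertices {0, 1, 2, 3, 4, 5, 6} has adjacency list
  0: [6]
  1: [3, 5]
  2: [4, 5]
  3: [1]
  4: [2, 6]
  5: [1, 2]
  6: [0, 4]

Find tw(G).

1

A width-1 tree decomposition is:
Bags: B1 = {1, 3}  B2 = {1, 5}  B3 = {2, 5}  B4 = {2, 4}  B5 = {4, 6}  B6 = {0, 6}
Tree: B1–B2, B2–B3, B3–B4, B4–B5, B5–B6
The largest bag has 2 vertices, giving width 1; this decomposition certifies tw(G) ≤ 1. Since G has at least one edge (e.g. 3–1), it is not an edgeless graph, so tw(G) ≥ 1. Hence tw(G) = 1 exactly.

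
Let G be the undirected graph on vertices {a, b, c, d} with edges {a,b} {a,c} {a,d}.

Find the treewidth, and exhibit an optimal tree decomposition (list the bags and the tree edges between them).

Treewidth 1.
Bags: B1 = {a, b}  B2 = {a, d}  B3 = {a, c}
Tree: B1–B2, B1–B3

The largest bag has 2 vertices, giving width 1; this decomposition certifies tw(G) ≤ 1. G has an edge, so its treewidth is at least 1. Hence tw(G) = 1 exactly.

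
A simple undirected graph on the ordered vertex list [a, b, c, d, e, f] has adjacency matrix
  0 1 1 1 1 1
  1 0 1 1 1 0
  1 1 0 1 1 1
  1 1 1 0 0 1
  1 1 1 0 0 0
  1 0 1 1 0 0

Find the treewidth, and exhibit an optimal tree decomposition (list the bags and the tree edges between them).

Treewidth 3.
Bags: B1 = {a, b, c, d}  B2 = {a, c, d, f}  B3 = {a, b, c, e}
Tree: B1–B2, B1–B3

The largest bag has 4 vertices, giving width 3; this decomposition certifies tw(G) ≤ 3. For the lower bound, the 4 vertices {a, c, d, f} are pairwise adjacent, and any tree decomposition puts a clique entirely inside one bag — forcing width ≥ 3. The upper and lower bounds meet at 3, so that is the treewidth.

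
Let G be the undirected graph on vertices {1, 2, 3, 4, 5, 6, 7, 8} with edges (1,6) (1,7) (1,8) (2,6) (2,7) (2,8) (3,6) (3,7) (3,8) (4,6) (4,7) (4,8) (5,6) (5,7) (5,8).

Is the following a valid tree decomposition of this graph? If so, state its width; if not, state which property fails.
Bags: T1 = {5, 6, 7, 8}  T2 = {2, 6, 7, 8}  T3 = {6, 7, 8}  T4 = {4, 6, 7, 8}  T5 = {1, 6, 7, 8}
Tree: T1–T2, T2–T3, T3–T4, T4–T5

A tree decomposition must satisfy three properties: every vertex lies in some bag; for every edge, both endpoints lie together in some bag; and for every vertex, the bags containing it form a connected subtree. Here vertex 3 appears in no bag, so the decomposition is invalid.

No — vertex 3 appears in no bag.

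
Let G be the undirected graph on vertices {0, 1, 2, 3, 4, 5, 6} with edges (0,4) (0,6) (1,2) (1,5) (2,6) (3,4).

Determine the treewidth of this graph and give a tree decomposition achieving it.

Every bag has size at most 2, so the width is 2 − 1 = 1 and tw(G) ≤ 1. G has an edge, so its treewidth is at least 1. Combining the bounds, tw(G) = 1.

Treewidth 1.
Bags: B1 = {1, 5}  B2 = {1, 2}  B3 = {2, 6}  B4 = {0, 6}  B5 = {0, 4}  B6 = {3, 4}
Tree: B1–B2, B2–B3, B3–B4, B4–B5, B5–B6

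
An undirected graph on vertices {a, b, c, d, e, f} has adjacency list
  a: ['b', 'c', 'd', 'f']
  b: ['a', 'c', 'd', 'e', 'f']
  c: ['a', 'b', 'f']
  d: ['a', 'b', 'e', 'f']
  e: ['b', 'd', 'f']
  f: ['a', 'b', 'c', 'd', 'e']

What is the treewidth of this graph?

3

A width-3 tree decomposition is:
Bags: B1 = {a, b, c, f}  B2 = {a, b, d, f}  B3 = {b, d, e, f}
Tree: B1–B2, B2–B3
Every bag has size at most 4, so the width is 4 − 1 = 3 and tw(G) ≤ 3. Conversely, {b, d, e, f} is a clique of size 4, and the vertices of any clique must share a bag in every tree decomposition; so some bag has ≥ 4 vertices and tw(G) ≥ 3. Therefore the treewidth is 3.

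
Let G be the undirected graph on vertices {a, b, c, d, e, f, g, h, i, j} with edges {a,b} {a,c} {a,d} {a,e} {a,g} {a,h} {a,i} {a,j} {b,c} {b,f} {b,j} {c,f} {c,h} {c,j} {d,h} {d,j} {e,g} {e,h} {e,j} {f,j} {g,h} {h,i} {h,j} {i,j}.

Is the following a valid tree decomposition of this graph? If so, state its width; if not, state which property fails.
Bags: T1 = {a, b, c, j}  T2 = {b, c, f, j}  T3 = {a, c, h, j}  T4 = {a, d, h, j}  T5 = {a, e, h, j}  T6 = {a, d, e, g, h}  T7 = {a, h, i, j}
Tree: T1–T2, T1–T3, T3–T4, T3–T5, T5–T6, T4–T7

No — bags containing vertex d are not connected in the tree.

A tree decomposition must satisfy three properties: every vertex lies in some bag; for every edge, both endpoints lie together in some bag; and for every vertex, the bags containing it form a connected subtree. Here bags containing vertex d are not connected in the tree, so the decomposition is invalid.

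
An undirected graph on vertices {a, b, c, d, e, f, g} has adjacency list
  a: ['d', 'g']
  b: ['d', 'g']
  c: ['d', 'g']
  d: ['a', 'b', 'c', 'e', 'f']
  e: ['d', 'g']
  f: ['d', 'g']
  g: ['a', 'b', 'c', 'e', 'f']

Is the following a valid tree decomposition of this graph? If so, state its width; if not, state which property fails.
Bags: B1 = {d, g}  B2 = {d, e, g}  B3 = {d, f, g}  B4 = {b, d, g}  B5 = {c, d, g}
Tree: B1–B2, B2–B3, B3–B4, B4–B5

No — vertex a appears in no bag.

A tree decomposition must satisfy three properties: every vertex lies in some bag; for every edge, both endpoints lie together in some bag; and for every vertex, the bags containing it form a connected subtree. Here vertex a appears in no bag, so the decomposition is invalid.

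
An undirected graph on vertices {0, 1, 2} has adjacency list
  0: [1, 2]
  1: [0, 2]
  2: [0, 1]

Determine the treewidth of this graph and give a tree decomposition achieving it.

A single bag containing all 3 vertices is trivially a valid decomposition of width 2. For the lower bound, the 3 vertices {0, 1, 2} are pairwise adjacent, and any tree decomposition puts a clique entirely inside one bag — forcing width ≥ 2. Combining the bounds, tw(G) = 2.

Treewidth 2.
One optimal decomposition is:
Bags: B1 = {0, 1, 2}
Tree: (single bag)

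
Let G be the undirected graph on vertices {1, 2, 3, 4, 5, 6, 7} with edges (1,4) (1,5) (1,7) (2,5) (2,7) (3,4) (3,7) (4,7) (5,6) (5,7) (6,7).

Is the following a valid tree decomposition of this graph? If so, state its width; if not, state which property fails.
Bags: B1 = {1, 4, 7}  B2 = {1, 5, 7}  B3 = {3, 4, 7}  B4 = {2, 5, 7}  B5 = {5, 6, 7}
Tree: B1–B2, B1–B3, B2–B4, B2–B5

Every vertex of G appears in some bag (union = {1, 2, 3, 4, 5, 6, 7}); every edge is covered by a bag; and for each vertex v the set of bags containing v is connected in the bag tree. The decomposition is therefore valid. The largest bag has 3 vertices, so the width is 2.

Yes; width 2.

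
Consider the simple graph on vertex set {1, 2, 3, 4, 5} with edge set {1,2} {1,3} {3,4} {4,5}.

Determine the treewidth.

1

A width-1 tree decomposition is:
Bags: B1 = {4, 5}  B2 = {3, 4}  B3 = {1, 3}  B4 = {1, 2}
Tree: B1–B2, B2–B3, B3–B4
Each bag holds 2 vertices, so the decomposition has width 1, which upper-bounds the treewidth. G has an edge, so its treewidth is at least 1. Therefore the treewidth is 1.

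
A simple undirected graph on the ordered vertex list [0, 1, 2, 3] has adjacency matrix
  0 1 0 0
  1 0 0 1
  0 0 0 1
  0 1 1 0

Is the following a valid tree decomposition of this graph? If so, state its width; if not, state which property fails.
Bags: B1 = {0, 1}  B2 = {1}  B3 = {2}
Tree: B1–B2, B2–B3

A tree decomposition must satisfy three properties: every vertex lies in some bag; for every edge, both endpoints lie together in some bag; and for every vertex, the bags containing it form a connected subtree. Here vertex 3 appears in no bag, so the decomposition is invalid.

No — vertex 3 appears in no bag.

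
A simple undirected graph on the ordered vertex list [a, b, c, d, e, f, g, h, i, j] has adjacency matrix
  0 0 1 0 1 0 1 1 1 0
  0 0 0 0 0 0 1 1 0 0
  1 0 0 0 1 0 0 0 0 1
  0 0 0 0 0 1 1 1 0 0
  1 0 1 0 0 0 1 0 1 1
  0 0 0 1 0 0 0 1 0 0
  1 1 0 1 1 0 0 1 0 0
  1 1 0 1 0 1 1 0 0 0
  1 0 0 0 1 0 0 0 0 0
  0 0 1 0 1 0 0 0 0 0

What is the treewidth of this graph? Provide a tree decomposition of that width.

Each bag holds 3 vertices, so the decomposition has width 2, which upper-bounds the treewidth. On the other hand G contains the 3-clique {d, f, h}. A clique must lie in a single bag of any decomposition, so no decomposition can have width below 2. Therefore the treewidth is 2.

Treewidth 2.
One such decomposition:
Bags: B1 = {a, g, h}  B2 = {a, e, g}  B3 = {a, c, e}  B4 = {d, g, h}  B5 = {c, e, j}  B6 = {d, f, h}  B7 = {a, e, i}  B8 = {b, g, h}
Tree: B1–B2, B2–B3, B1–B4, B3–B5, B4–B6, B2–B7, B1–B8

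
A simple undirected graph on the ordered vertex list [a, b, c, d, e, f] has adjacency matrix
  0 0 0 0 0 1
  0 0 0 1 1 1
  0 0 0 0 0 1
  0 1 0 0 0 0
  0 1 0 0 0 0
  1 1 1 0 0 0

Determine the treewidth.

A width-1 tree decomposition is:
Bags: B1 = {a, f}  B2 = {b, f}  B3 = {b, d}  B4 = {b, e}  B5 = {c, f}
Tree: B1–B2, B2–B3, B2–B4, B2–B5
Every bag has size at most 2, so the width is 2 − 1 = 1 and tw(G) ≤ 1. Any graph with an edge has treewidth ≥ 1, and G has the edge f–a. Combining the bounds, tw(G) = 1.

1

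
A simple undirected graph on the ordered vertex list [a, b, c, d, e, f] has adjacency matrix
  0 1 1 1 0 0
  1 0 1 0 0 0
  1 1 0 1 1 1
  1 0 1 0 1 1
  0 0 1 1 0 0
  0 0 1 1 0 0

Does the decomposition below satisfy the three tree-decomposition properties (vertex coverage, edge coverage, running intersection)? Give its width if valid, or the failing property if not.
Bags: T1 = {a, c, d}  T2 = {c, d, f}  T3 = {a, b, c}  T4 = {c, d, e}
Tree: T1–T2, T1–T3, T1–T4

Yes; width 2.

Checking the three conditions: (i) the bags cover all of {a, b, c, d, e, f}; (ii) for each edge, some bag contains both endpoints; (iii) the bags containing any fixed vertex form a subtree. All hold, so the decomposition is valid with width 3 − 1 = 2.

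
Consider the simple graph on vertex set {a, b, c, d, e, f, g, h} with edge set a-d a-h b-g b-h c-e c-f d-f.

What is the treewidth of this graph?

A width-1 tree decomposition is:
Bags: B1 = {b, g}  B2 = {b, h}  B3 = {a, h}  B4 = {a, d}  B5 = {d, f}  B6 = {c, f}  B7 = {c, e}
Tree: B1–B2, B2–B3, B3–B4, B4–B5, B5–B6, B6–B7
Every bag has size at most 2, so the width is 2 − 1 = 1 and tw(G) ≤ 1. G has an edge, so its treewidth is at least 1. Combining the bounds, tw(G) = 1.

1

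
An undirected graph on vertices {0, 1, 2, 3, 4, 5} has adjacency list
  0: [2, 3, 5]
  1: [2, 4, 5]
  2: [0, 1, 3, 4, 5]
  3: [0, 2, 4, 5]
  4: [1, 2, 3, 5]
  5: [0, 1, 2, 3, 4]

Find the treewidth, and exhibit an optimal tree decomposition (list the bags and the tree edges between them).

Every bag has size at most 4, so the width is 4 − 1 = 3 and tw(G) ≤ 3. On the other hand G contains the 4-clique {1, 2, 4, 5}. A clique must lie in a single bag of any decomposition, so no decomposition can have width below 3. Hence tw(G) = 3 exactly.

Treewidth 3.
One such decomposition:
Bags: B1 = {2, 3, 4, 5}  B2 = {0, 2, 3, 5}  B3 = {1, 2, 4, 5}
Tree: B1–B2, B1–B3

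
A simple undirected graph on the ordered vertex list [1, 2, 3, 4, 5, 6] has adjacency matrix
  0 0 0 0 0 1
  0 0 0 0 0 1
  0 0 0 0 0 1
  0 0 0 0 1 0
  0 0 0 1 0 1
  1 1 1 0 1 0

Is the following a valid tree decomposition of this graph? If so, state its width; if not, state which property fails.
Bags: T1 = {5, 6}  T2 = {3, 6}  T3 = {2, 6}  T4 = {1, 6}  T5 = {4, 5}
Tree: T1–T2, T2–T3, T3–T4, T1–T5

Checking the three conditions: (i) the bags cover all of {1, 2, 3, 4, 5, 6}; (ii) for each edge, some bag contains both endpoints; (iii) the bags containing any fixed vertex form a subtree. All hold, so the decomposition is valid with width 2 − 1 = 1.

Yes; width 1.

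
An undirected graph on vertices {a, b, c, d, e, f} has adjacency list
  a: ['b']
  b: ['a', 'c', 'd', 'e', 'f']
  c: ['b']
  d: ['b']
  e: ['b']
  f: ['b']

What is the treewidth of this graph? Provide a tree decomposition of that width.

Each bag holds 2 vertices, so the decomposition has width 1, which upper-bounds the treewidth. G has an edge, so its treewidth is at least 1. Hence tw(G) = 1 exactly.

Treewidth 1.
One optimal decomposition is:
Bags: B1 = {b, d}  B2 = {a, b}  B3 = {b, f}  B4 = {b, c}  B5 = {b, e}
Tree: B1–B2, B2–B3, B3–B4, B3–B5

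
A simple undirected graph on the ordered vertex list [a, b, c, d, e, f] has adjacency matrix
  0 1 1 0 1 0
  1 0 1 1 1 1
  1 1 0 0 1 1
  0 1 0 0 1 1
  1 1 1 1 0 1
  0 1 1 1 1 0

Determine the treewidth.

A width-3 tree decomposition is:
Bags: B1 = {a, b, c, e}  B2 = {b, c, e, f}  B3 = {b, d, e, f}
Tree: B1–B2, B2–B3
Every bag has size at most 4, so the width is 4 − 1 = 3 and tw(G) ≤ 3. For the lower bound, the 4 vertices {b, d, e, f} are pairwise adjacent, and any tree decomposition puts a clique entirely inside one bag — forcing width ≥ 3. Hence tw(G) = 3 exactly.

3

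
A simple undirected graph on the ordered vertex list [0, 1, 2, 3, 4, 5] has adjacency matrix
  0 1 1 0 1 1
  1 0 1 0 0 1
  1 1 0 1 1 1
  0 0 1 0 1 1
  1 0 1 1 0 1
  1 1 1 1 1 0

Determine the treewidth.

3

A width-3 tree decomposition is:
Bags: B1 = {0, 2, 4, 5}  B2 = {2, 3, 4, 5}  B3 = {0, 1, 2, 5}
Tree: B1–B2, B1–B3
Every bag has size at most 4, so the width is 4 − 1 = 3 and tw(G) ≤ 3. For the lower bound, the 4 vertices {0, 1, 2, 5} are pairwise adjacent, and any tree decomposition puts a clique entirely inside one bag — forcing width ≥ 3. The upper and lower bounds meet at 3, so that is the treewidth.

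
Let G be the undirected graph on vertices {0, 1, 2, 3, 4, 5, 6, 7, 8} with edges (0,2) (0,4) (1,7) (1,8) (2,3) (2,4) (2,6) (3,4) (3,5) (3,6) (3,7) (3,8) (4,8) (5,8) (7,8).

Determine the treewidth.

A width-2 tree decomposition is:
Bags: B1 = {3, 7, 8}  B2 = {3, 5, 8}  B3 = {3, 4, 8}  B4 = {2, 3, 4}  B5 = {2, 3, 6}  B6 = {1, 7, 8}  B7 = {0, 2, 4}
Tree: B1–B2, B1–B3, B3–B4, B4–B5, B1–B6, B4–B7
Each bag holds 3 vertices, so the decomposition has width 2, which upper-bounds the treewidth. For the lower bound, the 3 vertices {0, 2, 4} are pairwise adjacent, and any tree decomposition puts a clique entirely inside one bag — forcing width ≥ 2. Combining the bounds, tw(G) = 2.

2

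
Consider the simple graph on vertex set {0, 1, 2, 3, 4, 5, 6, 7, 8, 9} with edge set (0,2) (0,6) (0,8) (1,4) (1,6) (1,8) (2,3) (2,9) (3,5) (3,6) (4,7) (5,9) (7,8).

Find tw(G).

A width-2 tree decomposition is:
Bags: B1 = {2, 5, 9}  B2 = {2, 3, 5}  B3 = {0, 2, 3}  B4 = {0, 3, 6}  B5 = {0, 6, 8}  B6 = {1, 6, 8}  B7 = {1, 7, 8}  B8 = {1, 4, 7}
Tree: B1–B2, B2–B3, B3–B4, B4–B5, B5–B6, B6–B7, B7–B8
Every bag has size at most 3, so the width is 3 − 1 = 2 and tw(G) ≤ 2. The edges 9–5–3–2–9 form a cycle, so G is not a tree and its treewidth is at least 2. Hence tw(G) = 2 exactly.

2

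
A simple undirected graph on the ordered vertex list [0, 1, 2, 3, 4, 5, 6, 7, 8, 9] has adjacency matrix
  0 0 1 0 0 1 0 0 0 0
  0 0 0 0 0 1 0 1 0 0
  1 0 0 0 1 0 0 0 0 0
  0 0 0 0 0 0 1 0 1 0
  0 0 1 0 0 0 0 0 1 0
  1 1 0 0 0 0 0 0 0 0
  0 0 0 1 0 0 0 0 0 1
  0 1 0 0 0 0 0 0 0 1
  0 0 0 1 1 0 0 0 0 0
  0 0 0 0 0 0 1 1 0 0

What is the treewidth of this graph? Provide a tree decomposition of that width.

Each bag holds 3 vertices, so the decomposition has width 2, which upper-bounds the treewidth. The edges 9–6–3–8–4–2–0–5–1–7–9 form a cycle, so G is not a tree and its treewidth is at least 2. Hence tw(G) = 2 exactly.

Treewidth 2.
One optimal decomposition is:
Bags: B1 = {3, 6, 9}  B2 = {3, 8, 9}  B3 = {4, 8, 9}  B4 = {2, 4, 9}  B5 = {0, 2, 9}  B6 = {0, 5, 9}  B7 = {1, 5, 9}  B8 = {1, 7, 9}
Tree: B1–B2, B2–B3, B3–B4, B4–B5, B5–B6, B6–B7, B7–B8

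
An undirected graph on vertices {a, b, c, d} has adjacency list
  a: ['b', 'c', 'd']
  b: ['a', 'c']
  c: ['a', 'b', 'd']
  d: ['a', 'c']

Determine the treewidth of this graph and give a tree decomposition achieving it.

Treewidth 2.
One such decomposition:
Bags: B1 = {a, c, d}  B2 = {a, b, c}
Tree: B1–B2

Every bag has size at most 3, so the width is 3 − 1 = 2 and tw(G) ≤ 2. On the other hand G contains the 3-clique {a, c, d}. A clique must lie in a single bag of any decomposition, so no decomposition can have width below 2. The upper and lower bounds meet at 2, so that is the treewidth.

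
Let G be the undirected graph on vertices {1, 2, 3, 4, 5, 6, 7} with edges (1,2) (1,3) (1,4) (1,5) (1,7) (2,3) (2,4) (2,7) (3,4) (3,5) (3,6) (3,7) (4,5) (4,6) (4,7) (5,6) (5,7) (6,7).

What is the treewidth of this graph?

A width-4 tree decomposition is:
Bags: B1 = {1, 3, 4, 5, 7}  B2 = {1, 2, 3, 4, 7}  B3 = {3, 4, 5, 6, 7}
Tree: B1–B2, B1–B3
The largest bag has 5 vertices, giving width 4; this decomposition certifies tw(G) ≤ 4. Conversely, {1, 2, 3, 4, 7} is a clique of size 5, and the vertices of any clique must share a bag in every tree decomposition; so some bag has ≥ 5 vertices and tw(G) ≥ 4. Therefore the treewidth is 4.

4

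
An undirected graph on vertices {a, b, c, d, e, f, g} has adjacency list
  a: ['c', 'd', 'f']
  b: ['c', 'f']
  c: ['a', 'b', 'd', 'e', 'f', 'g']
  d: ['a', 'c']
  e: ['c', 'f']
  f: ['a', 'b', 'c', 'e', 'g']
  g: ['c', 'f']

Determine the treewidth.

A width-2 tree decomposition is:
Bags: B1 = {b, c, f}  B2 = {c, e, f}  B3 = {a, c, f}  B4 = {c, f, g}  B5 = {a, c, d}
Tree: B1–B2, B1–B3, B2–B4, B3–B5
Each bag holds 3 vertices, so the decomposition has width 2, which upper-bounds the treewidth. On the other hand G contains the 3-clique {a, c, d}. A clique must lie in a single bag of any decomposition, so no decomposition can have width below 2. Combining the bounds, tw(G) = 2.

2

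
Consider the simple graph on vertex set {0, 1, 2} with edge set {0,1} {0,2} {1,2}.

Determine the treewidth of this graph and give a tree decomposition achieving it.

A single bag containing all 3 vertices is trivially a valid decomposition of width 2. On the other hand G contains the 3-clique {0, 1, 2}. A clique must lie in a single bag of any decomposition, so no decomposition can have width below 2. The upper and lower bounds meet at 2, so that is the treewidth.

Treewidth 2.
One such decomposition:
Bags: B1 = {0, 1, 2}
Tree: (single bag)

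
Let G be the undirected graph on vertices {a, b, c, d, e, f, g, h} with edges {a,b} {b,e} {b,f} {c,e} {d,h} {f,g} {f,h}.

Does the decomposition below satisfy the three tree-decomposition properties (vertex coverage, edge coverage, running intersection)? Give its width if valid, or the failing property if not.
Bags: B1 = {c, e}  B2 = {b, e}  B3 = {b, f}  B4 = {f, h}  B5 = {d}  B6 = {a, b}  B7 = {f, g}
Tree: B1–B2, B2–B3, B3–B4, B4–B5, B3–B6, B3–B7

A tree decomposition must satisfy three properties: every vertex lies in some bag; for every edge, both endpoints lie together in some bag; and for every vertex, the bags containing it form a connected subtree. Here edge (h,d) lies in no bag, so the decomposition is invalid.

No — edge (h,d) lies in no bag.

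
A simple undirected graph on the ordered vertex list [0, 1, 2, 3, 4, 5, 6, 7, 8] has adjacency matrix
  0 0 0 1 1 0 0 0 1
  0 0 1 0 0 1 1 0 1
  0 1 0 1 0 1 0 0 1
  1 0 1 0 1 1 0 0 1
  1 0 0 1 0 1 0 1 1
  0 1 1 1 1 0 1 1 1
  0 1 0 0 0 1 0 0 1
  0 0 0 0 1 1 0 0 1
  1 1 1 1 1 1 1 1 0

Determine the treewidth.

A width-3 tree decomposition is:
Bags: B1 = {2, 3, 5, 8}  B2 = {1, 2, 5, 8}  B3 = {3, 4, 5, 8}  B4 = {1, 5, 6, 8}  B5 = {0, 3, 4, 8}  B6 = {4, 5, 7, 8}
Tree: B1–B2, B1–B3, B2–B4, B3–B5, B3–B6
The largest bag has 4 vertices, giving width 3; this decomposition certifies tw(G) ≤ 3. Conversely, {0, 3, 4, 8} is a clique of size 4, and the vertices of any clique must share a bag in every tree decomposition; so some bag has ≥ 4 vertices and tw(G) ≥ 3. Combining the bounds, tw(G) = 3.

3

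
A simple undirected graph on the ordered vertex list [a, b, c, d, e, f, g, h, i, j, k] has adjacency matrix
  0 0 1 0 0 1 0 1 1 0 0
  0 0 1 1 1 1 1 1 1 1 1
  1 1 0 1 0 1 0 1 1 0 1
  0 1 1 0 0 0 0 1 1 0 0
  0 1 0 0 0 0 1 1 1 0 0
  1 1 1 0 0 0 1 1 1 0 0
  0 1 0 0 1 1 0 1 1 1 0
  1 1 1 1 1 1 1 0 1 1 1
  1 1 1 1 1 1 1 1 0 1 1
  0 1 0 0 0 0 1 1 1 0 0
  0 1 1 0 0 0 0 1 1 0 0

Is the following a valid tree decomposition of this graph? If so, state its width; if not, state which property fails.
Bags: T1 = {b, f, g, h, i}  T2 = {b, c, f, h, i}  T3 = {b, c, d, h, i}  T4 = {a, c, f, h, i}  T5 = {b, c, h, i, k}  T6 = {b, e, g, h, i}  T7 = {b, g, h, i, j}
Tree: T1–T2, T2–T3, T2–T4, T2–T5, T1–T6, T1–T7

Yes; width 4.

Vertex coverage: the bags together contain {a, b, c, d, e, f, g, h, i, j, k}, the full vertex set. Edge coverage: each edge of G has both endpoints in at least one bag. Running intersection: for every vertex, the bags containing it form a connected subtree. All three properties hold, so this is a valid tree decomposition of width max|bag| − 1 = 4, and hence tw(G) ≤ 4.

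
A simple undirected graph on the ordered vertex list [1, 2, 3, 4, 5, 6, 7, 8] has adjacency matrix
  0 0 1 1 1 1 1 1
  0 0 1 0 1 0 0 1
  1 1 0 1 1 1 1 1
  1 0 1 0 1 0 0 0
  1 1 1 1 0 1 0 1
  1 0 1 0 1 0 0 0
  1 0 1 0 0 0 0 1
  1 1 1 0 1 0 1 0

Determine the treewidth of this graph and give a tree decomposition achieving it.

Treewidth 3.
Bags: B1 = {1, 3, 5, 8}  B2 = {1, 3, 5, 6}  B3 = {1, 3, 4, 5}  B4 = {1, 3, 7, 8}  B5 = {2, 3, 5, 8}
Tree: B1–B2, B1–B3, B1–B4, B1–B5

Each bag holds 4 vertices, so the decomposition has width 3, which upper-bounds the treewidth. Conversely, {1, 3, 5, 8} is a clique of size 4, and the vertices of any clique must share a bag in every tree decomposition; so some bag has ≥ 4 vertices and tw(G) ≥ 3. The upper and lower bounds meet at 3, so that is the treewidth.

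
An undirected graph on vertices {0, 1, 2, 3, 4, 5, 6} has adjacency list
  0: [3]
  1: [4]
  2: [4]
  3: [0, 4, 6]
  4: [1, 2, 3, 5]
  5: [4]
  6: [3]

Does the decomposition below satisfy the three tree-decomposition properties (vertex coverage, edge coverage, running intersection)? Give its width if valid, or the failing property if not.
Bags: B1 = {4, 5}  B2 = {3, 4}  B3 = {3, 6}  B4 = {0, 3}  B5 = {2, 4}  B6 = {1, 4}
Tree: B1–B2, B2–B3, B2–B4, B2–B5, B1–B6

Yes; width 1.

Checking the three conditions: (i) the bags cover all of {0, 1, 2, 3, 4, 5, 6}; (ii) for each edge, some bag contains both endpoints; (iii) the bags containing any fixed vertex form a subtree. All hold, so the decomposition is valid with width 2 − 1 = 1.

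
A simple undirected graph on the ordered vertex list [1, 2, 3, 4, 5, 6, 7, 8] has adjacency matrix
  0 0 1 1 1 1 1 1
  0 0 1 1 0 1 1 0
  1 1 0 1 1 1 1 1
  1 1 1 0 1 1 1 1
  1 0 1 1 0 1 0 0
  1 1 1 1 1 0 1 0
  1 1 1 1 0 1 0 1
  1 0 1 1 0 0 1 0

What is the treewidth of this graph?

A width-4 tree decomposition is:
Bags: B1 = {1, 3, 4, 7, 8}  B2 = {1, 3, 4, 6, 7}  B3 = {2, 3, 4, 6, 7}  B4 = {1, 3, 4, 5, 6}
Tree: B1–B2, B2–B3, B2–B4
Each bag holds 5 vertices, so the decomposition has width 4, which upper-bounds the treewidth. On the other hand G contains the 5-clique {1, 3, 4, 7, 8}. A clique must lie in a single bag of any decomposition, so no decomposition can have width below 4. Therefore the treewidth is 4.

4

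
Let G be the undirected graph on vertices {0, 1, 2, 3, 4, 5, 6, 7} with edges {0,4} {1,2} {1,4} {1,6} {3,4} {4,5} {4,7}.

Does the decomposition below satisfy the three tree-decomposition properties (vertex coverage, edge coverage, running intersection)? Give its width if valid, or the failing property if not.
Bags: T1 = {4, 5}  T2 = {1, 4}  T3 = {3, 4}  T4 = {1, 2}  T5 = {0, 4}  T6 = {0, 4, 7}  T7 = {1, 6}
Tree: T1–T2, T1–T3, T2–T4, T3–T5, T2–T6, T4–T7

A tree decomposition must satisfy three properties: every vertex lies in some bag; for every edge, both endpoints lie together in some bag; and for every vertex, the bags containing it form a connected subtree. Here bags containing vertex 0 are not connected in the tree, so the decomposition is invalid.

No — bags containing vertex 0 are not connected in the tree.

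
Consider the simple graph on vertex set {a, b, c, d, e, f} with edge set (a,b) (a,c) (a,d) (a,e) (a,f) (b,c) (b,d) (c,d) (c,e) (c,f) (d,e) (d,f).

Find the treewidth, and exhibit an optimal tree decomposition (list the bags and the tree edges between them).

Treewidth 3.
One such decomposition:
Bags: B1 = {a, c, d, e}  B2 = {a, b, c, d}  B3 = {a, c, d, f}
Tree: B1–B2, B1–B3

Every bag has size at most 4, so the width is 4 − 1 = 3 and tw(G) ≤ 3. For the lower bound, the 4 vertices {a, c, d, e} are pairwise adjacent, and any tree decomposition puts a clique entirely inside one bag — forcing width ≥ 3. Hence tw(G) = 3 exactly.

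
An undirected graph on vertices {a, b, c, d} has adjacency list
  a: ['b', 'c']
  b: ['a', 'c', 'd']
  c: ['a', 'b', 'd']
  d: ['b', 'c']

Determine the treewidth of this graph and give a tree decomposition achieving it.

The largest bag has 3 vertices, giving width 2; this decomposition certifies tw(G) ≤ 2. For the lower bound, the 3 vertices {b, c, d} are pairwise adjacent, and any tree decomposition puts a clique entirely inside one bag — forcing width ≥ 2. The upper and lower bounds meet at 2, so that is the treewidth.

Treewidth 2.
One optimal decomposition is:
Bags: B1 = {a, b, c}  B2 = {b, c, d}
Tree: B1–B2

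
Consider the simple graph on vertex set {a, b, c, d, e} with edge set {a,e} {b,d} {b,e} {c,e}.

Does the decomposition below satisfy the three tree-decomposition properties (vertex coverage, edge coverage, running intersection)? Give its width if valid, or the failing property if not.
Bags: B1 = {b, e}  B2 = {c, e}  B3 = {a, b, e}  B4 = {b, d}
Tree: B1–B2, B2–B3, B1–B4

A tree decomposition must satisfy three properties: every vertex lies in some bag; for every edge, both endpoints lie together in some bag; and for every vertex, the bags containing it form a connected subtree. Here bags containing vertex b are not connected in the tree, so the decomposition is invalid.

No — bags containing vertex b are not connected in the tree.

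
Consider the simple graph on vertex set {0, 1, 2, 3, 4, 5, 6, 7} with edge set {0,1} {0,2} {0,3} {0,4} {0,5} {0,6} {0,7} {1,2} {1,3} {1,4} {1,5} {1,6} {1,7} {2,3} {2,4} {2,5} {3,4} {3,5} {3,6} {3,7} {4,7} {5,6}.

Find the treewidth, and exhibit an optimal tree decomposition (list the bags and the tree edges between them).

Treewidth 4.
One optimal decomposition is:
Bags: B1 = {0, 1, 2, 3, 4}  B2 = {0, 1, 2, 3, 5}  B3 = {0, 1, 3, 5, 6}  B4 = {0, 1, 3, 4, 7}
Tree: B1–B2, B2–B3, B1–B4

Every bag has size at most 5, so the width is 5 − 1 = 4 and tw(G) ≤ 4. Conversely, {0, 1, 2, 3, 4} is a clique of size 5, and the vertices of any clique must share a bag in every tree decomposition; so some bag has ≥ 5 vertices and tw(G) ≥ 4. Therefore the treewidth is 4.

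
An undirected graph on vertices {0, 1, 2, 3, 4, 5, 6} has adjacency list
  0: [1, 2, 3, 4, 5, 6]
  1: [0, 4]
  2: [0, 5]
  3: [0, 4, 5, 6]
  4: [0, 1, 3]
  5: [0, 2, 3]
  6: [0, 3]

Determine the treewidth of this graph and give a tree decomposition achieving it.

The largest bag has 3 vertices, giving width 2; this decomposition certifies tw(G) ≤ 2. Conversely, {0, 1, 4} is a clique of size 3, and the vertices of any clique must share a bag in every tree decomposition; so some bag has ≥ 3 vertices and tw(G) ≥ 2. Combining the bounds, tw(G) = 2.

Treewidth 2.
One such decomposition:
Bags: B1 = {0, 1, 4}  B2 = {0, 3, 4}  B3 = {0, 3, 5}  B4 = {0, 3, 6}  B5 = {0, 2, 5}
Tree: B1–B2, B2–B3, B3–B4, B3–B5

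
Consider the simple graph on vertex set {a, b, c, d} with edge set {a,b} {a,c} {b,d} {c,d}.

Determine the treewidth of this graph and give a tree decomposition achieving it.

Treewidth 2.
One optimal decomposition is:
Bags: B1 = {a, c, d}  B2 = {a, b, d}
Tree: B1–B2

Each bag holds 3 vertices, so the decomposition has width 2, which upper-bounds the treewidth. For the lower bound, G contains the cycle a–c–d–b–a, so G is not a forest; only forests have treewidth ≤ 1, hence tw(G) ≥ 2. The upper and lower bounds meet at 2, so that is the treewidth.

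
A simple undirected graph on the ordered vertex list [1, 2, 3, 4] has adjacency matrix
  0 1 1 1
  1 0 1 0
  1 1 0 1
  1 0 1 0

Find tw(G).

A width-2 tree decomposition is:
Bags: B1 = {1, 2, 3}  B2 = {1, 3, 4}
Tree: B1–B2
Each bag holds 3 vertices, so the decomposition has width 2, which upper-bounds the treewidth. On the other hand G contains the 3-clique {1, 2, 3}. A clique must lie in a single bag of any decomposition, so no decomposition can have width below 2. The upper and lower bounds meet at 2, so that is the treewidth.

2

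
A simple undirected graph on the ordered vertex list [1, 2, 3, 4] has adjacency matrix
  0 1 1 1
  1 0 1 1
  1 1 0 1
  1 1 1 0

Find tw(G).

A width-3 tree decomposition is:
Bags: B1 = {1, 2, 3, 4}
Tree: (single bag)
A single bag containing all 4 vertices is trivially a valid decomposition of width 3. Conversely, {1, 2, 3, 4} is a clique of size 4, and the vertices of any clique must share a bag in every tree decomposition; so some bag has ≥ 4 vertices and tw(G) ≥ 3. Therefore the treewidth is 3.

3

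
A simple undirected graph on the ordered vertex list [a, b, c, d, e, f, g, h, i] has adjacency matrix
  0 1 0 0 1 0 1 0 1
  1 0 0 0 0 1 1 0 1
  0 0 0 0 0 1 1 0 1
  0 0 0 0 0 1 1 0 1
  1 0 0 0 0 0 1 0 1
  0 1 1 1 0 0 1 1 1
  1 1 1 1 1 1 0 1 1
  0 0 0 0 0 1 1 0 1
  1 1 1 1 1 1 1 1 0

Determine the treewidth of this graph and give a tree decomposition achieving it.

Treewidth 3.
One such decomposition:
Bags: B1 = {b, f, g, i}  B2 = {d, f, g, i}  B3 = {a, b, g, i}  B4 = {f, g, h, i}  B5 = {c, f, g, i}  B6 = {a, e, g, i}
Tree: B1–B2, B1–B3, B2–B4, B2–B5, B3–B6

Each bag holds 4 vertices, so the decomposition has width 3, which upper-bounds the treewidth. On the other hand G contains the 4-clique {a, e, g, i}. A clique must lie in a single bag of any decomposition, so no decomposition can have width below 3. Hence tw(G) = 3 exactly.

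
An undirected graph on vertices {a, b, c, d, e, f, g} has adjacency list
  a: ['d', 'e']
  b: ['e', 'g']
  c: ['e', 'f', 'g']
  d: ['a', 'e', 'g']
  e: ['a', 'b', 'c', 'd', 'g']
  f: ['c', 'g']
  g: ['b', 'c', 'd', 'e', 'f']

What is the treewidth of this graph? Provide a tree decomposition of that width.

Treewidth 2.
One optimal decomposition is:
Bags: B1 = {c, f, g}  B2 = {c, e, g}  B3 = {d, e, g}  B4 = {a, d, e}  B5 = {b, e, g}
Tree: B1–B2, B2–B3, B3–B4, B3–B5

The largest bag has 3 vertices, giving width 2; this decomposition certifies tw(G) ≤ 2. On the other hand G contains the 3-clique {d, e, g}. A clique must lie in a single bag of any decomposition, so no decomposition can have width below 2. Therefore the treewidth is 2.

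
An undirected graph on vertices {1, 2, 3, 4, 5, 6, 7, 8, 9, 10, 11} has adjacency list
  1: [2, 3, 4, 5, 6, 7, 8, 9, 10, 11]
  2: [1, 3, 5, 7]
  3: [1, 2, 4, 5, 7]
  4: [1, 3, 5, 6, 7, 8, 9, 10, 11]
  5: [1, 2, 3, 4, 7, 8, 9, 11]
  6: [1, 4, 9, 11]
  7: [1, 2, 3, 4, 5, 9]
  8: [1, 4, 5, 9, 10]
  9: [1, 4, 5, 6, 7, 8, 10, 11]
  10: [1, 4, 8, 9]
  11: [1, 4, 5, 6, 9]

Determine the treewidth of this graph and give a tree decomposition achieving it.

Treewidth 4.
One optimal decomposition is:
Bags: B1 = {1, 4, 5, 7, 9}  B2 = {1, 4, 5, 8, 9}  B3 = {1, 4, 5, 9, 11}  B4 = {1, 4, 6, 9, 11}  B5 = {1, 3, 4, 5, 7}  B6 = {1, 2, 3, 5, 7}  B7 = {1, 4, 8, 9, 10}
Tree: B1–B2, B2–B3, B3–B4, B1–B5, B5–B6, B2–B7

The largest bag has 5 vertices, giving width 4; this decomposition certifies tw(G) ≤ 4. Conversely, {1, 2, 3, 5, 7} is a clique of size 5, and the vertices of any clique must share a bag in every tree decomposition; so some bag has ≥ 5 vertices and tw(G) ≥ 4. Combining the bounds, tw(G) = 4.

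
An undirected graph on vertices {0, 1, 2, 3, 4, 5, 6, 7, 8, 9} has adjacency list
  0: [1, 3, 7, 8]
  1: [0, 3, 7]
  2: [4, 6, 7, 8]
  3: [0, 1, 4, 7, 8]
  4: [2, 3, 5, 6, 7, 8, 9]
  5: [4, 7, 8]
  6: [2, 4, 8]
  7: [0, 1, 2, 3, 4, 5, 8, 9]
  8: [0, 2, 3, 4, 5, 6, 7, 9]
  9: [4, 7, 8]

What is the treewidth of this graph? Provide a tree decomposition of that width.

Every bag has size at most 4, so the width is 4 − 1 = 3 and tw(G) ≤ 3. Conversely, {2, 4, 6, 8} is a clique of size 4, and the vertices of any clique must share a bag in every tree decomposition; so some bag has ≥ 4 vertices and tw(G) ≥ 3. Hence tw(G) = 3 exactly.

Treewidth 3.
Bags: B1 = {3, 4, 7, 8}  B2 = {4, 5, 7, 8}  B3 = {0, 3, 7, 8}  B4 = {2, 4, 7, 8}  B5 = {0, 1, 3, 7}  B6 = {2, 4, 6, 8}  B7 = {4, 7, 8, 9}
Tree: B1–B2, B1–B3, B1–B4, B3–B5, B4–B6, B1–B7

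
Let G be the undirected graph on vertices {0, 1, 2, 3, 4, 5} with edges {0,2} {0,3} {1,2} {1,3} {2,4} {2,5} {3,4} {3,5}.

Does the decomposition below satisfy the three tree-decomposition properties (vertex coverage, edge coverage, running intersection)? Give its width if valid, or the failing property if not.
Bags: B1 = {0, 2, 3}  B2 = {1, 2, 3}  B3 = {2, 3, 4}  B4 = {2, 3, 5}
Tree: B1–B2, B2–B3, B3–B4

Every vertex of G appears in some bag (union = {0, 1, 2, 3, 4, 5}); every edge is covered by a bag; and for each vertex v the set of bags containing v is connected in the bag tree. The decomposition is therefore valid. The largest bag has 3 vertices, so the width is 2.

Yes; width 2.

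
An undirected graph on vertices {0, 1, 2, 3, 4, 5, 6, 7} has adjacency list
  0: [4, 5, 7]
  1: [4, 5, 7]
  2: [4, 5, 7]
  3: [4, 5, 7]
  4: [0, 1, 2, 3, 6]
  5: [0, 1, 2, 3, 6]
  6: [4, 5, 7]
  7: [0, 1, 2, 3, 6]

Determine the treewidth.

3

A width-3 tree decomposition is:
Bags: B1 = {4, 5, 6, 7}  B2 = {1, 4, 5, 7}  B3 = {0, 4, 5, 7}  B4 = {3, 4, 5, 7}  B5 = {2, 4, 5, 7}
Tree: B1–B2, B2–B3, B3–B4, B4–B5
Every bag has size at most 4, so the width is 4 − 1 = 3 and tw(G) ≤ 3. For the lower bound: the 4 vertex sets {6,7}, {1,4}, {5}, {0} are disjoint, each induces a connected subgraph, and every pair is joined by at least one edge of G. Contracting each set to a single vertex therefore yields K_{4} as a minor, and since treewidth is minor-monotone, tw(G) ≥ tw(K_{4}) = 3. The upper and lower bounds meet at 3, so that is the treewidth.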